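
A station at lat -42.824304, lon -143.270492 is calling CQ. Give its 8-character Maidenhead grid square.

BE87ie72

Add 180° to longitude and 90° to latitude: 36.72951, 47.17570.
Field: 36.72951/20 → 1 → B, 47.17570/10 → 4 → E; chars BE.
Square: 16.72951/2 → 8, 7.17570/1 → 7; chars 87.
Subsquare: 0.72951/0.0833333 → 8 → i, 0.17570/0.0416667 → 4 → e; chars ie.
Extended square: 0.06284/0.00833333 → 7, 0.00903/0.00416667 → 2; chars 72.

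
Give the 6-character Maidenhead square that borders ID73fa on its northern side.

ID73fb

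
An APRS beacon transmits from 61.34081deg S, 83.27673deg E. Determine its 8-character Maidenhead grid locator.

NC18pp38

Offset from 180°W / 90°S: lon 263.27673°, lat 28.65919°.
Field (20°×10°, letters A–R): 263.27673/20 → 13 → N, 28.65919/10 → 2 → C; chars NC.
Square (2°×1°, digits 0–9): 3.27673/2 → 1, 8.65919/1 → 8; chars 18.
Subsquare (5′×2.5′, letters a–x): 1.27673/0.0833333 → 15 → p, 0.65919/0.0416667 → 15 → p; chars pp.
Extended square (30″×15″, digits 0–9): 0.02673/0.00833333 → 3, 0.03419/0.00416667 → 8; chars 38.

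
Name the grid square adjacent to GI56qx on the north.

Latitude subsquare x = 23; +1 → 24, wraps to 0 = a, carry into square.
Latitude square 6; +1 → 7.
The longitude characters are unchanged.

GI57qa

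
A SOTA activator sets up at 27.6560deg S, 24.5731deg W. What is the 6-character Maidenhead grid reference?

Offset from 180°W / 90°S: lon 155.4269°, lat 62.3440°.
Field: 155.4269/20 → 7 → H, 62.3440/10 → 6 → G; chars HG.
Square: 15.4269/2 → 7, 2.3440/1 → 2; chars 72.
Subsquare: 1.4269/0.0833333 → 17 → r, 0.3440/0.0416667 → 8 → i; chars ri.

HG72ri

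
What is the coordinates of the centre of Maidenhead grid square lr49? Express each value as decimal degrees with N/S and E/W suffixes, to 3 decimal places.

Field L=11, R=17: +11·20° lon, +17·10° lat → SW at lon 40°, lat 80°.
Square 4, 9: +4·2° lon, +9·1° lat → SW at lon 48°, lat 89°.
Cell spans 2° lon × 1° lat. Centre is SW corner plus half of each.
latitude 89.500° N, longitude 49.000° E.

89.500° N, 49.000° E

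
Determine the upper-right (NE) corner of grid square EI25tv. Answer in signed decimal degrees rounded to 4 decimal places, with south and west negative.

-4.0833, -94.3333

Field E=4, I=8: +4·20° lon, +8·10° lat → SW at lon -100°, lat -10°.
Square 2, 5: +2·2° lon, +5·1° lat → SW at lon -96°, lat -5°.
Subsquare t=19, v=21: +19·0.0833333° lon, +21·0.0416667° lat → SW at lon -94.4167°, lat -4.125°.
Cell spans 0.0833333° lon × 0.0416667° lat. NE corner is SW corner plus one full cell.
latitude -4.0833, longitude -94.3333.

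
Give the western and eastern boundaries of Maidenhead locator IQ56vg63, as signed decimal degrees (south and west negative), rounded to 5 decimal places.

-8.20000, -8.19167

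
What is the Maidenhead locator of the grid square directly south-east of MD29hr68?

Longitude extended square 6; +1 → 7.
Latitude extended square 8; −1 → 7.

MD29hr77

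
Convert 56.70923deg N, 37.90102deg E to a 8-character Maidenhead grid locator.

KO86wr80

Offset from 180°W / 90°S: lon 217.90102°, lat 146.70923°.
Field: lon ⌊217.90102/20⌋ = 10 → K; lat ⌊146.70923/10⌋ = 14 → O.
Square: lon ⌊17.90102/2⌋ = 8; lat ⌊6.70923/1⌋ = 6.
Subsquare: lon ⌊1.90102/0.0833333⌋ = 22 → w; lat ⌊0.70923/0.0416667⌋ = 17 → r.
Extended square: lon ⌊0.06769/0.00833333⌋ = 8; lat ⌊0.00090/0.00416667⌋ = 0.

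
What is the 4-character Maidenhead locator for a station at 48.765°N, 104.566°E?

ON28

Add 180° to longitude and 90° to latitude: 284.57, 138.76.
Field (20°×10°, letters A–R): 284.57/20 → 14 → O, 138.76/10 → 13 → N; chars ON.
Square (2°×1°, digits 0–9): 4.57/2 → 2, 8.76/1 → 8; chars 28.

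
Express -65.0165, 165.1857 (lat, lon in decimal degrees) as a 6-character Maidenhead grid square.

RC24ox

Add 180° to longitude and 90° to latitude: 345.1857, 24.9835.
Field (20°×10°, letters A–R): 345.1857/20 → 17 → R, 24.9835/10 → 2 → C; chars RC.
Square (2°×1°, digits 0–9): 5.1857/2 → 2, 4.9835/1 → 4; chars 24.
Subsquare (5′×2.5′, letters a–x): 1.1857/0.0833333 → 14 → o, 0.9835/0.0416667 → 23 → x; chars ox.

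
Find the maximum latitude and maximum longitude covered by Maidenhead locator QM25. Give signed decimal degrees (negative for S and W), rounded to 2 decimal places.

36.00, 146.00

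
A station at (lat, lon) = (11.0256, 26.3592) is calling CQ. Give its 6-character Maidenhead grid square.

KK31ea

Shift to the Maidenhead origin (180°W, 90°S): lon 206.3592, lat 101.0256.
Field (20°×10°, letters A–R): lon ⌊206.3592/20⌋ = 10 → K; lat ⌊101.0256/10⌋ = 10 → K.
Square (2°×1°, digits 0–9): lon ⌊6.3592/2⌋ = 3; lat ⌊1.0256/1⌋ = 1.
Subsquare (5′×2.5′, letters a–x): lon ⌊0.3592/0.0833333⌋ = 4 → e; lat ⌊0.0256/0.0416667⌋ = 0 → a.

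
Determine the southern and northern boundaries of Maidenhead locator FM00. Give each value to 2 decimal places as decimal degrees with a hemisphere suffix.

30.00° N, 31.00° N

Field F=5, M=12: +5·20° lon, +12·10° lat → SW at lon -80°, lat 30°.
Square 0, 0: +0·2° lon, +0·1° lat → SW at lon -80°, lat 30°.
Cell spans 2° lon × 1° lat.
south 30.00° N, north 31.00° N.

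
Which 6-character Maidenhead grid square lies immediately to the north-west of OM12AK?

OM02xl

Longitude subsquare a = 0; −1 → -1, wraps to 23 = x, carry into square.
Longitude square 1; −1 → 0.
Latitude subsquare k = 10; +1 → 11 = l.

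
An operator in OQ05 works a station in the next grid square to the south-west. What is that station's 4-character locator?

NQ94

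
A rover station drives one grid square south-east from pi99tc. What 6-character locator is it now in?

PI99ub

Longitude subsquare t = 19; +1 → 20 = u.
Latitude subsquare c = 2; −1 → 1 = b.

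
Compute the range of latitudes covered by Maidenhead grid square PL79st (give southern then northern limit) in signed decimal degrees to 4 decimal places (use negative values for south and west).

29.7917, 29.8333

Field P=15, L=11: +15·20° lon, +11·10° lat → SW at lon 120°, lat 20°.
Square 7, 9: +7·2° lon, +9·1° lat → SW at lon 134°, lat 29°.
Subsquare s=18, t=19: +18·0.0833333° lon, +19·0.0416667° lat → SW at lon 135.5°, lat 29.7917°.
Cell spans 0.0833333° lon × 0.0416667° lat.
south 29.7917, north 29.8333.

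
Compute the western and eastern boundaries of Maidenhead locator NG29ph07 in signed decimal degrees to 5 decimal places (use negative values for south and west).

Field N=13, G=6: +13·20° lon, +6·10° lat → SW at lon 80°, lat -30°.
Square 2, 9: +2·2° lon, +9·1° lat → SW at lon 84°, lat -21°.
Subsquare p=15, h=7: +15·0.0833333° lon, +7·0.0416667° lat → SW at lon 85.25°, lat -20.7083°.
Extended square 0, 7: +0·0.00833333° lon, +7·0.00416667° lat → SW at lon 85.25°, lat -20.6792°.
Cell spans 0.00833333° lon × 0.00416667° lat.
west 85.25000, east 85.25833.

85.25000, 85.25833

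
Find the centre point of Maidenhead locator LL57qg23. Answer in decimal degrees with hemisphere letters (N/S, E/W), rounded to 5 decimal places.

Field L=11, L=11: +11·20° lon, +11·10° lat → SW at lon 40°, lat 20°.
Square 5, 7: +5·2° lon, +7·1° lat → SW at lon 50°, lat 27°.
Subsquare q=16, g=6: +16·0.0833333° lon, +6·0.0416667° lat → SW at lon 51.3333°, lat 27.25°.
Extended square 2, 3: +2·0.00833333° lon, +3·0.00416667° lat → SW at lon 51.35°, lat 27.2625°.
Cell spans 0.00833333° lon × 0.00416667° lat. Centre is SW corner plus half of each.
latitude 27.26458° N, longitude 51.35417° E.

27.26458° N, 51.35417° E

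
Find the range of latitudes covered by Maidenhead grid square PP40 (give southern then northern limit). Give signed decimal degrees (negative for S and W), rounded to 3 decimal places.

Field P=15, P=15: +15·20° lon, +15·10° lat → SW at lon 120°, lat 60°.
Square 4, 0: +4·2° lon, +0·1° lat → SW at lon 128°, lat 60°.
Cell spans 2° lon × 1° lat.
south 60.000, north 61.000.

60.000, 61.000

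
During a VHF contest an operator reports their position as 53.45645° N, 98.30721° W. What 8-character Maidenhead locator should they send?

EO03uk39

Shift to the Maidenhead origin (180°W, 90°S): lon 81.69279, lat 143.45645.
Field: lon ⌊81.69279/20⌋ = 4 → E; lat ⌊143.45645/10⌋ = 14 → O.
Square: lon ⌊1.69279/2⌋ = 0; lat ⌊3.45645/1⌋ = 3.
Subsquare: lon ⌊1.69279/0.0833333⌋ = 20 → u; lat ⌊0.45645/0.0416667⌋ = 10 → k.
Extended square: lon ⌊0.02612/0.00833333⌋ = 3; lat ⌊0.03978/0.00416667⌋ = 9.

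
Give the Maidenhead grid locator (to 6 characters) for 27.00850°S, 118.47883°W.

DG02sx

Add 180° to longitude and 90° to latitude: 61.5212, 62.9915.
Field: 61.5212/20 → 3 → D, 62.9915/10 → 6 → G; chars DG.
Square: 1.5212/2 → 0, 2.9915/1 → 2; chars 02.
Subsquare: 1.5212/0.0833333 → 18 → s, 0.9915/0.0416667 → 23 → x; chars sx.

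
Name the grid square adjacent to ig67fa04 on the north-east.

IG67fa15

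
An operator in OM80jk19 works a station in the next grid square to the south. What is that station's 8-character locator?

Latitude extended square 9; −1 → 8.
The longitude characters are unchanged.

OM80jk18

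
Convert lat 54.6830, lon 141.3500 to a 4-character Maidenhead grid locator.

Offset from 180°W / 90°S: lon 321.35°, lat 144.68°.
Field (20°×10°, letters A–R): lon ⌊321.35/20⌋ = 16 → Q; lat ⌊144.68/10⌋ = 14 → O.
Square (2°×1°, digits 0–9): lon ⌊1.35/2⌋ = 0; lat ⌊4.68/1⌋ = 4.

QO04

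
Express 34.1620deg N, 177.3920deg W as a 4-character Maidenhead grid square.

AM14

Offset from 180°W / 90°S: lon 2.61°, lat 124.16°.
Field (20°×10°, letters A–R): lon ⌊2.61/20⌋ = 0 → A; lat ⌊124.16/10⌋ = 12 → M.
Square (2°×1°, digits 0–9): lon ⌊2.61/2⌋ = 1; lat ⌊4.16/1⌋ = 4.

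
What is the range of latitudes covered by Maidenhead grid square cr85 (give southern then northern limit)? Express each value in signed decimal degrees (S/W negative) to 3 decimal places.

85.000, 86.000

Field C=2, R=17: +2·20° lon, +17·10° lat → SW at lon -140°, lat 80°.
Square 8, 5: +8·2° lon, +5·1° lat → SW at lon -124°, lat 85°.
Cell spans 2° lon × 1° lat.
south 85.000, north 86.000.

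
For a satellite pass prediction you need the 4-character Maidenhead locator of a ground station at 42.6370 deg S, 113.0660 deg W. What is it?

Add 180° to longitude and 90° to latitude: 66.93, 47.36.
Field (20°×10°, letters A–R): lon ⌊66.93/20⌋ = 3 → D; lat ⌊47.36/10⌋ = 4 → E.
Square (2°×1°, digits 0–9): lon ⌊6.93/2⌋ = 3; lat ⌊7.36/1⌋ = 7.

DE37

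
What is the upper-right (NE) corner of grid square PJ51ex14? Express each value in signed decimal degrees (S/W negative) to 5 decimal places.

1.97917, 130.35000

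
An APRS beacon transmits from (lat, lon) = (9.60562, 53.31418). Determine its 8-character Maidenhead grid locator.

LJ69po75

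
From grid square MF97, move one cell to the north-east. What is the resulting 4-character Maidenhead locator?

NF08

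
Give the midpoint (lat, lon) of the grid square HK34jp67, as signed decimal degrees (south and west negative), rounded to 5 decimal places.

14.65625, -33.19583

Field H=7, K=10: +7·20° lon, +10·10° lat → SW at lon -40°, lat 10°.
Square 3, 4: +3·2° lon, +4·1° lat → SW at lon -34°, lat 14°.
Subsquare j=9, p=15: +9·0.0833333° lon, +15·0.0416667° lat → SW at lon -33.25°, lat 14.625°.
Extended square 6, 7: +6·0.00833333° lon, +7·0.00416667° lat → SW at lon -33.2°, lat 14.6542°.
Cell spans 0.00833333° lon × 0.00416667° lat. Centre is SW corner plus half of each.
latitude 14.65625, longitude -33.19583.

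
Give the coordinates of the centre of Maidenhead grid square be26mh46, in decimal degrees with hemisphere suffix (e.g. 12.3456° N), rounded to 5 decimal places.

43.68125° S, 154.96250° W

Field B=1, E=4: +1·20° lon, +4·10° lat → SW at lon -160°, lat -50°.
Square 2, 6: +2·2° lon, +6·1° lat → SW at lon -156°, lat -44°.
Subsquare m=12, h=7: +12·0.0833333° lon, +7·0.0416667° lat → SW at lon -155°, lat -43.7083°.
Extended square 4, 6: +4·0.00833333° lon, +6·0.00416667° lat → SW at lon -154.967°, lat -43.6833°.
Cell spans 0.00833333° lon × 0.00416667° lat. Centre is SW corner plus half of each.
latitude 43.68125° S, longitude 154.96250° W.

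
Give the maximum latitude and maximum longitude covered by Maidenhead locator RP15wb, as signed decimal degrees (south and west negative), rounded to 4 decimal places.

65.0833, 163.9167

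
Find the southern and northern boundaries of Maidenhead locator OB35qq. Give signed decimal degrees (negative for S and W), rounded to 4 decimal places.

-74.3333, -74.2917

Field O=14, B=1: +14·20° lon, +1·10° lat → SW at lon 100°, lat -80°.
Square 3, 5: +3·2° lon, +5·1° lat → SW at lon 106°, lat -75°.
Subsquare q=16, q=16: +16·0.0833333° lon, +16·0.0416667° lat → SW at lon 107.333°, lat -74.3333°.
Cell spans 0.0833333° lon × 0.0416667° lat.
south -74.3333, north -74.2917.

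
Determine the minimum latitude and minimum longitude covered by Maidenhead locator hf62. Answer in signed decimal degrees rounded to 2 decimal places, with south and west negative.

Field H=7, F=5: +7·20° lon, +5·10° lat → SW at lon -40°, lat -40°.
Square 6, 2: +6·2° lon, +2·1° lat → SW at lon -28°, lat -38°.
latitude -38.00, longitude -28.00.

-38.00, -28.00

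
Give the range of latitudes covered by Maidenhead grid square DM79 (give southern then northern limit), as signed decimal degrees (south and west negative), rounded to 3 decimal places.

Field D=3, M=12: +3·20° lon, +12·10° lat → SW at lon -120°, lat 30°.
Square 7, 9: +7·2° lon, +9·1° lat → SW at lon -106°, lat 39°.
Cell spans 2° lon × 1° lat.
south 39.000, north 40.000.

39.000, 40.000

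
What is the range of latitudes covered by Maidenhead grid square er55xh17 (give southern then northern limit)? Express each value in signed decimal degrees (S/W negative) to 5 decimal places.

Field E=4, R=17: +4·20° lon, +17·10° lat → SW at lon -100°, lat 80°.
Square 5, 5: +5·2° lon, +5·1° lat → SW at lon -90°, lat 85°.
Subsquare x=23, h=7: +23·0.0833333° lon, +7·0.0416667° lat → SW at lon -88.0833°, lat 85.2917°.
Extended square 1, 7: +1·0.00833333° lon, +7·0.00416667° lat → SW at lon -88.075°, lat 85.3208°.
Cell spans 0.00833333° lon × 0.00416667° lat.
south 85.32083, north 85.32500.

85.32083, 85.32500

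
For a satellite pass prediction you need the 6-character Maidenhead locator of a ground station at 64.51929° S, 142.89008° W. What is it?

BC85nl

Offset from 180°W / 90°S: lon 37.1099°, lat 25.4807°.
Field: lon ⌊37.1099/20⌋ = 1 → B; lat ⌊25.4807/10⌋ = 2 → C.
Square: lon ⌊17.1099/2⌋ = 8; lat ⌊5.4807/1⌋ = 5.
Subsquare: lon ⌊1.1099/0.0833333⌋ = 13 → n; lat ⌊0.4807/0.0416667⌋ = 11 → l.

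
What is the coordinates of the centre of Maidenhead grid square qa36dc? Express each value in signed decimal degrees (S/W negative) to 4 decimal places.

Field Q=16, A=0: +16·20° lon, +0·10° lat → SW at lon 140°, lat -90°.
Square 3, 6: +3·2° lon, +6·1° lat → SW at lon 146°, lat -84°.
Subsquare d=3, c=2: +3·0.0833333° lon, +2·0.0416667° lat → SW at lon 146.25°, lat -83.9167°.
Cell spans 0.0833333° lon × 0.0416667° lat. Centre is SW corner plus half of each.
latitude -83.8958, longitude 146.2917.

-83.8958, 146.2917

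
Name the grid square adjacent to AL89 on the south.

AL88

Latitude square 9; −1 → 8.
The longitude characters are unchanged.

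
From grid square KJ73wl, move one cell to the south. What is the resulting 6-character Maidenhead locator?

KJ73wk

Latitude subsquare l = 11; −1 → 10 = k.
The longitude characters are unchanged.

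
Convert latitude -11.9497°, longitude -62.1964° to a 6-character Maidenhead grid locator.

Offset from 180°W / 90°S: lon 117.8036°, lat 78.0503°.
Field: 117.8036/20 → 5 → F, 78.0503/10 → 7 → H; chars FH.
Square: 17.8036/2 → 8, 8.0503/1 → 8; chars 88.
Subsquare: 1.8036/0.0833333 → 21 → v, 0.0503/0.0416667 → 1 → b; chars vb.

FH88vb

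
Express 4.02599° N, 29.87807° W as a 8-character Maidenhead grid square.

Shift to the Maidenhead origin (180°W, 90°S): lon 150.12193, lat 94.02599.
Field: 150.12193/20 → 7 → H, 94.02599/10 → 9 → J; chars HJ.
Square: 10.12193/2 → 5, 4.02599/1 → 4; chars 54.
Subsquare: 0.12193/0.0833333 → 1 → b, 0.02599/0.0416667 → 0 → a; chars ba.
Extended square: 0.03860/0.00833333 → 4, 0.02599/0.00416667 → 6; chars 46.

HJ54ba46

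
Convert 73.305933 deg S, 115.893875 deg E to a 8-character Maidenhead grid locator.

OB76wq76

Offset from 180°W / 90°S: lon 295.89387°, lat 16.69407°.
Field: lon ⌊295.89387/20⌋ = 14 → O; lat ⌊16.69407/10⌋ = 1 → B.
Square: lon ⌊15.89387/2⌋ = 7; lat ⌊6.69407/1⌋ = 6.
Subsquare: lon ⌊1.89387/0.0833333⌋ = 22 → w; lat ⌊0.69407/0.0416667⌋ = 16 → q.
Extended square: lon ⌊0.06054/0.00833333⌋ = 7; lat ⌊0.02740/0.00416667⌋ = 6.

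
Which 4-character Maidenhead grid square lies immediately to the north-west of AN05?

RN96

Longitude square 0; −1 → -1, wraps to 9, carry into field.
Longitude field A = 0; −1 → -1, wraps to 17 = R, wrapping around the antimeridian.
Latitude square 5; +1 → 6.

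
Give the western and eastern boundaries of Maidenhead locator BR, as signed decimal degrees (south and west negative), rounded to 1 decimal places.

-160.0, -140.0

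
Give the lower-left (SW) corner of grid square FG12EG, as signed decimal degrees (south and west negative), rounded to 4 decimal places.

Field F=5, G=6: +5·20° lon, +6·10° lat → SW at lon -80°, lat -30°.
Square 1, 2: +1·2° lon, +2·1° lat → SW at lon -78°, lat -28°.
Subsquare e=4, g=6: +4·0.0833333° lon, +6·0.0416667° lat → SW at lon -77.6667°, lat -27.75°.
latitude -27.7500, longitude -77.6667.

-27.7500, -77.6667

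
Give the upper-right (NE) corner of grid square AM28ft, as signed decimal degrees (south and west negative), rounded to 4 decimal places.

38.8333, -175.5000

Field A=0, M=12: +0·20° lon, +12·10° lat → SW at lon -180°, lat 30°.
Square 2, 8: +2·2° lon, +8·1° lat → SW at lon -176°, lat 38°.
Subsquare f=5, t=19: +5·0.0833333° lon, +19·0.0416667° lat → SW at lon -175.583°, lat 38.7917°.
Cell spans 0.0833333° lon × 0.0416667° lat. NE corner is SW corner plus one full cell.
latitude 38.8333, longitude -175.5000.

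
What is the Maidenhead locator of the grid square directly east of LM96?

MM06

Longitude square 9; +1 → 10, wraps to 0, carry into field.
Longitude field L = 11; +1 → 12 = M.
The latitude characters are unchanged.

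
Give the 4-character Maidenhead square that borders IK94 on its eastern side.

JK04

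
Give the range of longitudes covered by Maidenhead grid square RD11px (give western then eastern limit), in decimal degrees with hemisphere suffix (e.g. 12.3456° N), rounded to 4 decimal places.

Field R=17, D=3: +17·20° lon, +3·10° lat → SW at lon 160°, lat -60°.
Square 1, 1: +1·2° lon, +1·1° lat → SW at lon 162°, lat -59°.
Subsquare p=15, x=23: +15·0.0833333° lon, +23·0.0416667° lat → SW at lon 163.25°, lat -58.0417°.
Cell spans 0.0833333° lon × 0.0416667° lat.
west 163.2500° E, east 163.3333° E.

163.2500° E, 163.3333° E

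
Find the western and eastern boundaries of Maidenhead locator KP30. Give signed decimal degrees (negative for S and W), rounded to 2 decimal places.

Field K=10, P=15: +10·20° lon, +15·10° lat → SW at lon 20°, lat 60°.
Square 3, 0: +3·2° lon, +0·1° lat → SW at lon 26°, lat 60°.
Cell spans 2° lon × 1° lat.
west 26.00, east 28.00.

26.00, 28.00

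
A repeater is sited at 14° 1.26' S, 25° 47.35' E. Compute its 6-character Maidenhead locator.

KH25vx

Add 180° to longitude and 90° to latitude: 205.7892, 75.9790.
Field: lon ⌊205.7892/20⌋ = 10 → K; lat ⌊75.9790/10⌋ = 7 → H.
Square: lon ⌊5.7892/2⌋ = 2; lat ⌊5.9790/1⌋ = 5.
Subsquare: lon ⌊1.7892/0.0833333⌋ = 21 → v; lat ⌊0.9790/0.0416667⌋ = 23 → x.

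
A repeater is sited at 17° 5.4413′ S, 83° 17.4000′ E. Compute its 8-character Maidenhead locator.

NH12pv48

Shift to the Maidenhead origin (180°W, 90°S): lon 263.29000, lat 72.90931.
Field (20°×10°, letters A–R): 263.29000/20 → 13 → N, 72.90931/10 → 7 → H; chars NH.
Square (2°×1°, digits 0–9): 3.29000/2 → 1, 2.90931/1 → 2; chars 12.
Subsquare (5′×2.5′, letters a–x): 1.29000/0.0833333 → 15 → p, 0.90931/0.0416667 → 21 → v; chars pv.
Extended square (30″×15″, digits 0–9): 0.04000/0.00833333 → 4, 0.03431/0.00416667 → 8; chars 48.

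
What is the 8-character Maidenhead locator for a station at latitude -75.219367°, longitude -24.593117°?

HB74qs87

Shift to the Maidenhead origin (180°W, 90°S): lon 155.40688, lat 14.78063.
Field: lon ⌊155.40688/20⌋ = 7 → H; lat ⌊14.78063/10⌋ = 1 → B.
Square: lon ⌊15.40688/2⌋ = 7; lat ⌊4.78063/1⌋ = 4.
Subsquare: lon ⌊1.40688/0.0833333⌋ = 16 → q; lat ⌊0.78063/0.0416667⌋ = 18 → s.
Extended square: lon ⌊0.07355/0.00833333⌋ = 8; lat ⌊0.03063/0.00416667⌋ = 7.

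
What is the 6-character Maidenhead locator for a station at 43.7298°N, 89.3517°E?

NN43qr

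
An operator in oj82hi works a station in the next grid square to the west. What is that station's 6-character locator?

OJ82gi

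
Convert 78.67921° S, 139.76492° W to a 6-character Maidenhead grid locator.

Shift to the Maidenhead origin (180°W, 90°S): lon 40.2351, lat 11.3208.
Field (20°×10°, letters A–R): lon ⌊40.2351/20⌋ = 2 → C; lat ⌊11.3208/10⌋ = 1 → B.
Square (2°×1°, digits 0–9): lon ⌊0.2351/2⌋ = 0; lat ⌊1.3208/1⌋ = 1.
Subsquare (5′×2.5′, letters a–x): lon ⌊0.2351/0.0833333⌋ = 2 → c; lat ⌊0.3208/0.0416667⌋ = 7 → h.

CB01ch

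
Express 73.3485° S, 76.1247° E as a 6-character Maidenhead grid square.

Add 180° to longitude and 90° to latitude: 256.1247, 16.6515.
Field: lon ⌊256.1247/20⌋ = 12 → M; lat ⌊16.6515/10⌋ = 1 → B.
Square: lon ⌊16.1247/2⌋ = 8; lat ⌊6.6515/1⌋ = 6.
Subsquare: lon ⌊0.1247/0.0833333⌋ = 1 → b; lat ⌊0.6515/0.0416667⌋ = 15 → p.

MB86bp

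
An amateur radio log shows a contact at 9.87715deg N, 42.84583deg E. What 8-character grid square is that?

Shift to the Maidenhead origin (180°W, 90°S): lon 222.84583, lat 99.87715.
Field (20°×10°, letters A–R): 222.84583/20 → 11 → L, 99.87715/10 → 9 → J; chars LJ.
Square (2°×1°, digits 0–9): 2.84583/2 → 1, 9.87715/1 → 9; chars 19.
Subsquare (5′×2.5′, letters a–x): 0.84583/0.0833333 → 10 → k, 0.87715/0.0416667 → 21 → v; chars kv.
Extended square (30″×15″, digits 0–9): 0.01250/0.00833333 → 1, 0.00215/0.00416667 → 0; chars 10.

LJ19kv10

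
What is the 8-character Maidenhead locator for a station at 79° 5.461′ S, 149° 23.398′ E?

Add 180° to longitude and 90° to latitude: 329.38997, 10.90898.
Field (20°×10°, letters A–R): lon ⌊329.38997/20⌋ = 16 → Q; lat ⌊10.90898/10⌋ = 1 → B.
Square (2°×1°, digits 0–9): lon ⌊9.38997/2⌋ = 4; lat ⌊0.90898/1⌋ = 0.
Subsquare (5′×2.5′, letters a–x): lon ⌊1.38997/0.0833333⌋ = 16 → q; lat ⌊0.90898/0.0416667⌋ = 21 → v.
Extended square (30″×15″, digits 0–9): lon ⌊0.05663/0.00833333⌋ = 6; lat ⌊0.03398/0.00416667⌋ = 8.

QB40qv68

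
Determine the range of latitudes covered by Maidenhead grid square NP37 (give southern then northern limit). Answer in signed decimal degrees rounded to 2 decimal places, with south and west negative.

Field N=13, P=15: +13·20° lon, +15·10° lat → SW at lon 80°, lat 60°.
Square 3, 7: +3·2° lon, +7·1° lat → SW at lon 86°, lat 67°.
Cell spans 2° lon × 1° lat.
south 67.00, north 68.00.

67.00, 68.00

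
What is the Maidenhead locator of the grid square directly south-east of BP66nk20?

BP66nj39

Longitude extended square 2; +1 → 3.
Latitude extended square 0; −1 → -1, wraps to 9, carry into subsquare.
Latitude subsquare k = 10; −1 → 9 = j.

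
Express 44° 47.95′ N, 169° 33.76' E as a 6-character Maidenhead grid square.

Shift to the Maidenhead origin (180°W, 90°S): lon 349.5627, lat 134.7992.
Field: 349.5627/20 → 17 → R, 134.7992/10 → 13 → N; chars RN.
Square: 9.5627/2 → 4, 4.7992/1 → 4; chars 44.
Subsquare: 1.5627/0.0833333 → 18 → s, 0.7992/0.0416667 → 19 → t; chars st.

RN44st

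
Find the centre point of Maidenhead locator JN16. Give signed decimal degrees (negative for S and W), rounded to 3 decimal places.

Field J=9, N=13: +9·20° lon, +13·10° lat → SW at lon 0°, lat 40°.
Square 1, 6: +1·2° lon, +6·1° lat → SW at lon 2°, lat 46°.
Cell spans 2° lon × 1° lat. Centre is SW corner plus half of each.
latitude 46.500, longitude 3.000.

46.500, 3.000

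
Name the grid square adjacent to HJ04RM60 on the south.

HJ04rl69

Latitude extended square 0; −1 → -1, wraps to 9, carry into subsquare.
Latitude subsquare m = 12; −1 → 11 = l.
The longitude characters are unchanged.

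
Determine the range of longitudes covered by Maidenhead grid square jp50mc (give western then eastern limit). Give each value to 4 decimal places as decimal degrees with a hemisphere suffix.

11.0000° E, 11.0833° E

Field J=9, P=15: +9·20° lon, +15·10° lat → SW at lon 0°, lat 60°.
Square 5, 0: +5·2° lon, +0·1° lat → SW at lon 10°, lat 60°.
Subsquare m=12, c=2: +12·0.0833333° lon, +2·0.0416667° lat → SW at lon 11°, lat 60.0833°.
Cell spans 0.0833333° lon × 0.0416667° lat.
west 11.0000° E, east 11.0833° E.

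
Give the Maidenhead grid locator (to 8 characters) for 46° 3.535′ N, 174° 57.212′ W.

AN26mb54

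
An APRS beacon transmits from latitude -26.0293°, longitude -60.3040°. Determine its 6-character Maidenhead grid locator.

FG93ux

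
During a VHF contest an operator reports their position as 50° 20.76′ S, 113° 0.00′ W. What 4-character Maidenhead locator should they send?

DD39

Add 180° to longitude and 90° to latitude: 67.00, 39.65.
Field: lon ⌊67.00/20⌋ = 3 → D; lat ⌊39.65/10⌋ = 3 → D.
Square: lon ⌊7.00/2⌋ = 3; lat ⌊9.65/1⌋ = 9.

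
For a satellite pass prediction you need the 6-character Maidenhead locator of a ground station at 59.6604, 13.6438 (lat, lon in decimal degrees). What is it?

JO69tp

Add 180° to longitude and 90° to latitude: 193.6438, 149.6604.
Field (20°×10°, letters A–R): 193.6438/20 → 9 → J, 149.6604/10 → 14 → O; chars JO.
Square (2°×1°, digits 0–9): 13.6438/2 → 6, 9.6604/1 → 9; chars 69.
Subsquare (5′×2.5′, letters a–x): 1.6438/0.0833333 → 19 → t, 0.6604/0.0416667 → 15 → p; chars tp.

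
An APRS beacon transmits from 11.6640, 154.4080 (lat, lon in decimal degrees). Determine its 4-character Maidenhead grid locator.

QK71

Offset from 180°W / 90°S: lon 334.41°, lat 101.66°.
Field (20°×10°, letters A–R): 334.41/20 → 16 → Q, 101.66/10 → 10 → K; chars QK.
Square (2°×1°, digits 0–9): 14.41/2 → 7, 1.66/1 → 1; chars 71.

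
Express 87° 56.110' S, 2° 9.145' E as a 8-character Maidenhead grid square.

JA12bb85

Offset from 180°W / 90°S: lon 182.15242°, lat 2.06483°.
Field: 182.15242/20 → 9 → J, 2.06483/10 → 0 → A; chars JA.
Square: 2.15242/2 → 1, 2.06483/1 → 2; chars 12.
Subsquare: 0.15242/0.0833333 → 1 → b, 0.06483/0.0416667 → 1 → b; chars bb.
Extended square: 0.06908/0.00833333 → 8, 0.02317/0.00416667 → 5; chars 85.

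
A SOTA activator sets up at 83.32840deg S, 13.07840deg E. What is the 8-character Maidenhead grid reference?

JA66mq91

Shift to the Maidenhead origin (180°W, 90°S): lon 193.07840, lat 6.67160.
Field (20°×10°, letters A–R): lon ⌊193.07840/20⌋ = 9 → J; lat ⌊6.67160/10⌋ = 0 → A.
Square (2°×1°, digits 0–9): lon ⌊13.07840/2⌋ = 6; lat ⌊6.67160/1⌋ = 6.
Subsquare (5′×2.5′, letters a–x): lon ⌊1.07840/0.0833333⌋ = 12 → m; lat ⌊0.67160/0.0416667⌋ = 16 → q.
Extended square (30″×15″, digits 0–9): lon ⌊0.07840/0.00833333⌋ = 9; lat ⌊0.00493/0.00416667⌋ = 1.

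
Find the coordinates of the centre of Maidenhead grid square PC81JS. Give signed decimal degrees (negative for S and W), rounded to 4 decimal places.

-68.2292, 136.7917

Field P=15, C=2: +15·20° lon, +2·10° lat → SW at lon 120°, lat -70°.
Square 8, 1: +8·2° lon, +1·1° lat → SW at lon 136°, lat -69°.
Subsquare j=9, s=18: +9·0.0833333° lon, +18·0.0416667° lat → SW at lon 136.75°, lat -68.25°.
Cell spans 0.0833333° lon × 0.0416667° lat. Centre is SW corner plus half of each.
latitude -68.2292, longitude 136.7917.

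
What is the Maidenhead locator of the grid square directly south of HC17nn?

HC17nm

Latitude subsquare n = 13; −1 → 12 = m.
The longitude characters are unchanged.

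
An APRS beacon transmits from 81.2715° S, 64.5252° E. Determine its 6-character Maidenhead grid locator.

Shift to the Maidenhead origin (180°W, 90°S): lon 244.5252, lat 8.7285.
Field: 244.5252/20 → 12 → M, 8.7285/10 → 0 → A; chars MA.
Square: 4.5252/2 → 2, 8.7285/1 → 8; chars 28.
Subsquare: 0.5252/0.0833333 → 6 → g, 0.7285/0.0416667 → 17 → r; chars gr.

MA28gr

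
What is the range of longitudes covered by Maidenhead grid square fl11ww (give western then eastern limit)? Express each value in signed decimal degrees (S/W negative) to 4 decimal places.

Field F=5, L=11: +5·20° lon, +11·10° lat → SW at lon -80°, lat 20°.
Square 1, 1: +1·2° lon, +1·1° lat → SW at lon -78°, lat 21°.
Subsquare w=22, w=22: +22·0.0833333° lon, +22·0.0416667° lat → SW at lon -76.1667°, lat 21.9167°.
Cell spans 0.0833333° lon × 0.0416667° lat.
west -76.1667, east -76.0833.

-76.1667, -76.0833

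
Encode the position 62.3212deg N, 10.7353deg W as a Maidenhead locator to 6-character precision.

IP42ph

Offset from 180°W / 90°S: lon 169.2647°, lat 152.3212°.
Field: lon ⌊169.2647/20⌋ = 8 → I; lat ⌊152.3212/10⌋ = 15 → P.
Square: lon ⌊9.2647/2⌋ = 4; lat ⌊2.3212/1⌋ = 2.
Subsquare: lon ⌊1.2647/0.0833333⌋ = 15 → p; lat ⌊0.3212/0.0416667⌋ = 7 → h.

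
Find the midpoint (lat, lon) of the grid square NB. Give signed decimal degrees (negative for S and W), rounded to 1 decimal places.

-75.0, 90.0

Field N=13, B=1: +13·20° lon, +1·10° lat → SW at lon 80°, lat -80°.
Cell spans 20° lon × 10° lat. Centre is SW corner plus half of each.
latitude -75.0, longitude 90.0.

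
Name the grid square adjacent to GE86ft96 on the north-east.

GE86gt07

Longitude extended square 9; +1 → 10, wraps to 0, carry into subsquare.
Longitude subsquare f = 5; +1 → 6 = g.
Latitude extended square 6; +1 → 7.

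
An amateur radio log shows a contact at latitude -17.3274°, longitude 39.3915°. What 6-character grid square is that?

KH92qq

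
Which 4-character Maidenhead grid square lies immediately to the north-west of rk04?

Longitude square 0; −1 → -1, wraps to 9, carry into field.
Longitude field R = 17; −1 → 16 = Q.
Latitude square 4; +1 → 5.

QK95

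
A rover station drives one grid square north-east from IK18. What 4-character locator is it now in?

IK29

Longitude square 1; +1 → 2.
Latitude square 8; +1 → 9.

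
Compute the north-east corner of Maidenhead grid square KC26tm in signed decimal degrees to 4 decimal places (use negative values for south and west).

Field K=10, C=2: +10·20° lon, +2·10° lat → SW at lon 20°, lat -70°.
Square 2, 6: +2·2° lon, +6·1° lat → SW at lon 24°, lat -64°.
Subsquare t=19, m=12: +19·0.0833333° lon, +12·0.0416667° lat → SW at lon 25.5833°, lat -63.5°.
Cell spans 0.0833333° lon × 0.0416667° lat. NE corner is SW corner plus one full cell.
latitude -63.4583, longitude 25.6667.

-63.4583, 25.6667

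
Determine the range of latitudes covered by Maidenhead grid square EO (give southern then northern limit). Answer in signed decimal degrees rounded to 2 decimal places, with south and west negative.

50.00, 60.00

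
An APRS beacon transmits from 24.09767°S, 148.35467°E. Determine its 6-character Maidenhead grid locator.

Offset from 180°W / 90°S: lon 328.3547°, lat 65.9023°.
Field: lon ⌊328.3547/20⌋ = 16 → Q; lat ⌊65.9023/10⌋ = 6 → G.
Square: lon ⌊8.3547/2⌋ = 4; lat ⌊5.9023/1⌋ = 5.
Subsquare: lon ⌊0.3547/0.0833333⌋ = 4 → e; lat ⌊0.9023/0.0416667⌋ = 21 → v.

QG45ev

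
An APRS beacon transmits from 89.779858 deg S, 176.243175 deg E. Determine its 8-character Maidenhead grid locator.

Shift to the Maidenhead origin (180°W, 90°S): lon 356.24318, lat 0.22014.
Field (20°×10°, letters A–R): 356.24318/20 → 17 → R, 0.22014/10 → 0 → A; chars RA.
Square (2°×1°, digits 0–9): 16.24318/2 → 8, 0.22014/1 → 0; chars 80.
Subsquare (5′×2.5′, letters a–x): 0.24318/0.0833333 → 2 → c, 0.22014/0.0416667 → 5 → f; chars cf.
Extended square (30″×15″, digits 0–9): 0.07651/0.00833333 → 9, 0.01181/0.00416667 → 2; chars 92.

RA80cf92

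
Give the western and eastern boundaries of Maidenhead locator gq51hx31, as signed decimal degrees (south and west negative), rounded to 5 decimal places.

-49.39167, -49.38333

Field G=6, Q=16: +6·20° lon, +16·10° lat → SW at lon -60°, lat 70°.
Square 5, 1: +5·2° lon, +1·1° lat → SW at lon -50°, lat 71°.
Subsquare h=7, x=23: +7·0.0833333° lon, +23·0.0416667° lat → SW at lon -49.4167°, lat 71.9583°.
Extended square 3, 1: +3·0.00833333° lon, +1·0.00416667° lat → SW at lon -49.3917°, lat 71.9625°.
Cell spans 0.00833333° lon × 0.00416667° lat.
west -49.39167, east -49.38333.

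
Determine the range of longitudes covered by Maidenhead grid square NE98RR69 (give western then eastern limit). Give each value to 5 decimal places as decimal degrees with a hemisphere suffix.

99.46667° E, 99.47500° E

Field N=13, E=4: +13·20° lon, +4·10° lat → SW at lon 80°, lat -50°.
Square 9, 8: +9·2° lon, +8·1° lat → SW at lon 98°, lat -42°.
Subsquare r=17, r=17: +17·0.0833333° lon, +17·0.0416667° lat → SW at lon 99.4167°, lat -41.2917°.
Extended square 6, 9: +6·0.00833333° lon, +9·0.00416667° lat → SW at lon 99.4667°, lat -41.2542°.
Cell spans 0.00833333° lon × 0.00416667° lat.
west 99.46667° E, east 99.47500° E.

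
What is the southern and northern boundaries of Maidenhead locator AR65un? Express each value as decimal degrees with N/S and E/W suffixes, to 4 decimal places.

Field A=0, R=17: +0·20° lon, +17·10° lat → SW at lon -180°, lat 80°.
Square 6, 5: +6·2° lon, +5·1° lat → SW at lon -168°, lat 85°.
Subsquare u=20, n=13: +20·0.0833333° lon, +13·0.0416667° lat → SW at lon -166.333°, lat 85.5417°.
Cell spans 0.0833333° lon × 0.0416667° lat.
south 85.5417° N, north 85.5833° N.

85.5417° N, 85.5833° N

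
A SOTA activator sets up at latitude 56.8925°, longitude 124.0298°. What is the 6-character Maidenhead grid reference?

PO26av

Offset from 180°W / 90°S: lon 304.0298°, lat 146.8925°.
Field: lon ⌊304.0298/20⌋ = 15 → P; lat ⌊146.8925/10⌋ = 14 → O.
Square: lon ⌊4.0298/2⌋ = 2; lat ⌊6.8925/1⌋ = 6.
Subsquare: lon ⌊0.0298/0.0833333⌋ = 0 → a; lat ⌊0.8925/0.0416667⌋ = 21 → v.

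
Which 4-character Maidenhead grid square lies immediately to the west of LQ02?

KQ92

Longitude square 0; −1 → -1, wraps to 9, carry into field.
Longitude field L = 11; −1 → 10 = K.
The latitude characters are unchanged.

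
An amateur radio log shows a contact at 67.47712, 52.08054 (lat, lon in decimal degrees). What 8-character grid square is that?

LP67al94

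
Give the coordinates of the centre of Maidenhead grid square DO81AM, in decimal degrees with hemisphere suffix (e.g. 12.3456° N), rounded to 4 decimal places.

51.5208° N, 103.9583° W

Field D=3, O=14: +3·20° lon, +14·10° lat → SW at lon -120°, lat 50°.
Square 8, 1: +8·2° lon, +1·1° lat → SW at lon -104°, lat 51°.
Subsquare a=0, m=12: +0·0.0833333° lon, +12·0.0416667° lat → SW at lon -104°, lat 51.5°.
Cell spans 0.0833333° lon × 0.0416667° lat. Centre is SW corner plus half of each.
latitude 51.5208° N, longitude 103.9583° W.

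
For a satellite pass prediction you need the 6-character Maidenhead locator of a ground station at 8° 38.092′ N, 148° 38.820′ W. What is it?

BJ58qp

Add 180° to longitude and 90° to latitude: 31.3530, 98.6349.
Field (20°×10°, letters A–R): 31.3530/20 → 1 → B, 98.6349/10 → 9 → J; chars BJ.
Square (2°×1°, digits 0–9): 11.3530/2 → 5, 8.6349/1 → 8; chars 58.
Subsquare (5′×2.5′, letters a–x): 1.3530/0.0833333 → 16 → q, 0.6349/0.0416667 → 15 → p; chars qp.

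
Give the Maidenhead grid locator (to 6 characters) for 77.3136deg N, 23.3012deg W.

HQ87ih

Shift to the Maidenhead origin (180°W, 90°S): lon 156.6988, lat 167.3136.
Field (20°×10°, letters A–R): lon ⌊156.6988/20⌋ = 7 → H; lat ⌊167.3136/10⌋ = 16 → Q.
Square (2°×1°, digits 0–9): lon ⌊16.6988/2⌋ = 8; lat ⌊7.3136/1⌋ = 7.
Subsquare (5′×2.5′, letters a–x): lon ⌊0.6988/0.0833333⌋ = 8 → i; lat ⌊0.3136/0.0416667⌋ = 7 → h.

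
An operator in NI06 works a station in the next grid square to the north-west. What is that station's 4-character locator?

Longitude square 0; −1 → -1, wraps to 9, carry into field.
Longitude field N = 13; −1 → 12 = M.
Latitude square 6; +1 → 7.

MI97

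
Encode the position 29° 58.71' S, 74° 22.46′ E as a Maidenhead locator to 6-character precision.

MG70ea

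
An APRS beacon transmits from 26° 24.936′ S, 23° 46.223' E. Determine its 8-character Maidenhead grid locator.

KG13vo20

Add 180° to longitude and 90° to latitude: 203.77038, 63.58440.
Field: 203.77038/20 → 10 → K, 63.58440/10 → 6 → G; chars KG.
Square: 3.77038/2 → 1, 3.58440/1 → 3; chars 13.
Subsquare: 1.77038/0.0833333 → 21 → v, 0.58440/0.0416667 → 14 → o; chars vo.
Extended square: 0.02038/0.00833333 → 2, 0.00107/0.00416667 → 0; chars 20.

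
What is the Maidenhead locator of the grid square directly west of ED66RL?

ED66ql

Longitude subsquare r = 17; −1 → 16 = q.
The latitude characters are unchanged.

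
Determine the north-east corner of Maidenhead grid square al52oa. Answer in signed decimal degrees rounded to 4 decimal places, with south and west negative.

22.0417, -168.7500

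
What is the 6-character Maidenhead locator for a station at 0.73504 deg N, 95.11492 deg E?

NJ70nr

Offset from 180°W / 90°S: lon 275.1149°, lat 90.7350°.
Field: lon ⌊275.1149/20⌋ = 13 → N; lat ⌊90.7350/10⌋ = 9 → J.
Square: lon ⌊15.1149/2⌋ = 7; lat ⌊0.7350/1⌋ = 0.
Subsquare: lon ⌊1.1149/0.0833333⌋ = 13 → n; lat ⌊0.7350/0.0416667⌋ = 17 → r.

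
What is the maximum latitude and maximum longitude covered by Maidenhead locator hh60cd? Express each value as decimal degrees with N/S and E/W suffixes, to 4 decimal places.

Field H=7, H=7: +7·20° lon, +7·10° lat → SW at lon -40°, lat -20°.
Square 6, 0: +6·2° lon, +0·1° lat → SW at lon -28°, lat -20°.
Subsquare c=2, d=3: +2·0.0833333° lon, +3·0.0416667° lat → SW at lon -27.8333°, lat -19.875°.
Cell spans 0.0833333° lon × 0.0416667° lat. NE corner is SW corner plus one full cell.
latitude 19.8333° S, longitude 27.7500° W.

19.8333° S, 27.7500° W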